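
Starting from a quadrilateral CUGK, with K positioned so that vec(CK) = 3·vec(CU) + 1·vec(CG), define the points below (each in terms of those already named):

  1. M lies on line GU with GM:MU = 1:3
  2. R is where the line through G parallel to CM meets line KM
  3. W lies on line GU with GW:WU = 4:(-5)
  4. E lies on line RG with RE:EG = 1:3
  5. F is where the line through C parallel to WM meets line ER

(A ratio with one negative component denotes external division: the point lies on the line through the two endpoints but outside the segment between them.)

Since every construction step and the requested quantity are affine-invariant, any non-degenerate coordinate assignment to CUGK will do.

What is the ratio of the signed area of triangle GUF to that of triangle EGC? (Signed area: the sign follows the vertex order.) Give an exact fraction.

Choose coordinates C = (0, 0), U = (1, 0), G = (0, 1), K = (3, 1).
1. M lies on line GU with GM:MU = 1:3 ⇒ M = (1/4, 3/4)
2. R is where the line through G parallel to CM meets line KM ⇒ R = (-3/32, 23/32)
3. W lies on line GU with GW:WU = 4:(-5) ⇒ W = (-4, 5)
4. E lies on line RG with RE:EG = 1:3 ⇒ E = (-9/128, 101/128)
5. F is where the line through C parallel to WM meets line ER ⇒ F = (-1/4, 1/4)
2·[GUF] = -1, 2·[EGC] = -9/128
[GUF]:[EGC] = -1:-9/128 = 128/9

[GUF]:[EGC] = 128/9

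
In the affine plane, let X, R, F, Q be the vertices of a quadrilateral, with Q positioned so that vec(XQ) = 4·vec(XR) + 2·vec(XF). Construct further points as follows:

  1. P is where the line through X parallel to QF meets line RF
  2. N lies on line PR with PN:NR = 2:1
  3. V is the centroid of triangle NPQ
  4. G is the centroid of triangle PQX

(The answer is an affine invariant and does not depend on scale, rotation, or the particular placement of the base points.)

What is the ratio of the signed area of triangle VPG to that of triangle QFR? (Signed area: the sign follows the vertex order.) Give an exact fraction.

Set X = (0, 0), R = (1, 0), F = (0, 1), Q = (4, 2); any affine frame gives the same invariant.
1. P is where the line through X parallel to QF meets line RF ⇒ P = (4/5, 1/5)
2. N lies on line PR with PN:NR = 2:1 ⇒ N = (14/15, 1/15)
3. V is the centroid of triangle NPQ ⇒ V = (86/45, 34/45)
4. G is the centroid of triangle PQX ⇒ G = (8/5, 11/15)
2·[VPG] = -4/27, 2·[QFR] = 5
[VPG]:[QFR] = -4/27:5 = -4/135

[VPG]:[QFR] = -4/135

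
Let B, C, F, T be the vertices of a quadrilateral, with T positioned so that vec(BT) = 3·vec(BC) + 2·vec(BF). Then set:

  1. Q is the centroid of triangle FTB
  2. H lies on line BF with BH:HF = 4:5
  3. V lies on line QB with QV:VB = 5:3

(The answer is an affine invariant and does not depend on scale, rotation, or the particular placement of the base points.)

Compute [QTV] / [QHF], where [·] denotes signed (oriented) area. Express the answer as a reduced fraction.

Assign B = (0, 0), C = (1, 0), F = (0, 1), T = (3, 2) — the answer is frame-independent, so this choice is without loss of generality.
1. Q is the centroid of triangle FTB ⇒ Q = (1, 1)
2. H lies on line BF with BH:HF = 4:5 ⇒ H = (0, 4/9)
3. V lies on line QB with QV:VB = 5:3 ⇒ V = (3/8, 3/8)
2·[QTV] = -5/8, 2·[QHF] = -5/9
[QTV]:[QHF] = -5/8:-5/9 = 9/8

[QTV]:[QHF] = 9/8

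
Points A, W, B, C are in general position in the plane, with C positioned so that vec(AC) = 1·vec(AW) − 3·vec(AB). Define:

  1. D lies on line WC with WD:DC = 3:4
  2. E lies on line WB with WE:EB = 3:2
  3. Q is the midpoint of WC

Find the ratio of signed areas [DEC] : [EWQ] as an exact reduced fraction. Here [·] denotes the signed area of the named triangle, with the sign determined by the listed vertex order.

[DEC]:[EWQ] = -8/7

Work in coordinates with A = (0, 0), W = (1, 0), B = (0, 1), C = (1, -3).
1. D lies on line WC with WD:DC = 3:4 ⇒ D = (1, -9/7)
2. E lies on line WB with WE:EB = 3:2 ⇒ E = (2/5, 3/5)
3. Q is the midpoint of WC ⇒ Q = (1, -3/2)
2·[DEC] = 36/35, 2·[EWQ] = -9/10
[DEC]:[EWQ] = 36/35:-9/10 = -8/7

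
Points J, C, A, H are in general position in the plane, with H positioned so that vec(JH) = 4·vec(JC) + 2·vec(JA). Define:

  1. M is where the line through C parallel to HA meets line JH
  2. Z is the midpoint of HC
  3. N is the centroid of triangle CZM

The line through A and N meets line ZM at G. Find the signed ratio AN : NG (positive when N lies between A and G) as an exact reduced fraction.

AN:NG = -10

Choose coordinates J = (0, 0), C = (1, 0), A = (0, 1), H = (4, 2).
1. M is where the line through C parallel to HA meets line JH ⇒ M = (-1, -1/2)
2. Z is the midpoint of HC ⇒ Z = (5/2, 1)
3. N is the centroid of triangle CZM ⇒ N = (5/6, 1/6)
line AN meets ZM at G = (3/4, 1/4)
N = A + t·(G−A) with t = 10/9, so AN:NG = 10/9:-1/9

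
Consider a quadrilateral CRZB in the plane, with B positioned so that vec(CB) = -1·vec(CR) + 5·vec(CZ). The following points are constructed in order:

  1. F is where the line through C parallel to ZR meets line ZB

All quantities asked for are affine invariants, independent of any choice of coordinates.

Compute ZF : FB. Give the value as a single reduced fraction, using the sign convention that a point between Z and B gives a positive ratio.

Choose coordinates C = (0, 0), R = (1, 0), Z = (0, 1), B = (-1, 5).
1. F is where the line through C parallel to ZR meets line ZB ⇒ F = (1/3, -1/3)
F = Z + t·(B−Z) with t = -1/3, so ZF:FB = t:(1−t) = -1/3:4/3

ZF:FB = -1/4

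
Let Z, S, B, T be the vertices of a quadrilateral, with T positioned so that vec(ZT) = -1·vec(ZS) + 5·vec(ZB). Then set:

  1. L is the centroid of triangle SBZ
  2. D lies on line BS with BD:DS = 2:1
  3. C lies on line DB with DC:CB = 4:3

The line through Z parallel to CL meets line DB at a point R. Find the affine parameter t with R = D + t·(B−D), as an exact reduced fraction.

Assign Z = (0, 0), S = (1, 0), B = (0, 1), T = (-1, 5) — the answer is frame-independent, so this choice is without loss of generality.
1. L is the centroid of triangle SBZ ⇒ L = (1/3, 1/3)
2. D lies on line BS with BD:DS = 2:1 ⇒ D = (2/3, 1/3)
3. C lies on line DB with DC:CB = 4:3 ⇒ C = (2/7, 5/7)
through Z parallel to CL: direction (1/21, -8/21); meets DB at R = (-1/7, 8/7)
R = D + t·(B−D) with t = 17/14

t = 17/14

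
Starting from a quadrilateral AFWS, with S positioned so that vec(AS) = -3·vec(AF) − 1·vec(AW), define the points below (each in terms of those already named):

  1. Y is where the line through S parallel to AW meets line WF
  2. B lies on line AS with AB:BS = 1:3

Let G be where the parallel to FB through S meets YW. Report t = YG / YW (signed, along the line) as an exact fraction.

Assign A = (0, 0), F = (1, 0), W = (0, 1), S = (-3, -1) — the answer is frame-independent, so this choice is without loss of generality.
1. Y is where the line through S parallel to AW meets line WF ⇒ Y = (-3, 4)
2. B lies on line AS with AB:BS = 1:3 ⇒ B = (-3/4, -1/4)
through S parallel to FB: direction (-7/4, -1/4); meets YW at G = (11/8, -3/8)
G = Y + t·(W−Y) with t = 35/24

t = 35/24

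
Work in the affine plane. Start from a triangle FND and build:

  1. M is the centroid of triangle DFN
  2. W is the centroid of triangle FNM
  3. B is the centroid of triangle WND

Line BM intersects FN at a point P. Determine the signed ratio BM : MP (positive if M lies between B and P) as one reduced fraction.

Choose coordinates F = (0, 0), N = (1, 0), D = (0, 1).
1. M is the centroid of triangle DFN ⇒ M = (1/3, 1/3)
2. W is the centroid of triangle FNM ⇒ W = (4/9, 1/9)
3. B is the centroid of triangle WND ⇒ B = (13/27, 10/27)
line BM meets FN at P = (-1, 0)
M = B + t·(P−B) with t = 1/10, so BM:MP = 1/10:9/10

BM:MP = 1/9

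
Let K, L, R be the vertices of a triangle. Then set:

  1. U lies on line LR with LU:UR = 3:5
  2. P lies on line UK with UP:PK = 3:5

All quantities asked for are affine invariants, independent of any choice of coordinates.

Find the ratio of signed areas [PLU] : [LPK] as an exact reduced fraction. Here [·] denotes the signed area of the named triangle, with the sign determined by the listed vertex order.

[PLU]:[LPK] = 3/5

Set K = (0, 0), L = (1, 0), R = (0, 1); any affine frame gives the same invariant.
1. U lies on line LR with LU:UR = 3:5 ⇒ U = (5/8, 3/8)
2. P lies on line UK with UP:PK = 3:5 ⇒ P = (25/64, 15/64)
2·[PLU] = 9/64, 2·[LPK] = 15/64
[PLU]:[LPK] = 9/64:15/64 = 3/5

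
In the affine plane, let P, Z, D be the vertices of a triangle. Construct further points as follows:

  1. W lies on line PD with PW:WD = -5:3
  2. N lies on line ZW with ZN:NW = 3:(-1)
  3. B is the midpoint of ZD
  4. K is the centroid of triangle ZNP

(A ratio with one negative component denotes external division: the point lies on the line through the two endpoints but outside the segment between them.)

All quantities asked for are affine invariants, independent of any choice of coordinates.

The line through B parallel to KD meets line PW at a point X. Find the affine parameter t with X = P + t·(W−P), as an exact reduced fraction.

t = -1/10

Choose coordinates P = (0, 0), Z = (1, 0), D = (0, 1).
1. W lies on line PD with PW:WD = -5:3 ⇒ W = (0, 5/2)
2. N lies on line ZW with ZN:NW = 3:(-1) ⇒ N = (-1/2, 15/4)
3. B is the midpoint of ZD ⇒ B = (1/2, 1/2)
4. K is the centroid of triangle ZNP ⇒ K = (1/6, 5/4)
through B parallel to KD: direction (-1/6, -1/4); meets PW at X = (0, -1/4)
X = P + t·(W−P) with t = -1/10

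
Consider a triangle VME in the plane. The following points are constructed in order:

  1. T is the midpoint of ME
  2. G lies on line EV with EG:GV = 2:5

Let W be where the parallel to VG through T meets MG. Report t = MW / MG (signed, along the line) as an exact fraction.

Assign V = (0, 0), M = (1, 0), E = (0, 1) — the answer is frame-independent, so this choice is without loss of generality.
1. T is the midpoint of ME ⇒ T = (1/2, 1/2)
2. G lies on line EV with EG:GV = 2:5 ⇒ G = (0, 5/7)
through T parallel to VG: direction (0, 5/7); meets MG at W = (1/2, 5/14)
W = M + t·(G−M) with t = 1/2

t = 1/2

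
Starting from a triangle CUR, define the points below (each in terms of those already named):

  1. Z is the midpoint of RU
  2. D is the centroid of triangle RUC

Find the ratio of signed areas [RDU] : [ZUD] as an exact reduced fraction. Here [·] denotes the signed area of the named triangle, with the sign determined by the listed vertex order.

[RDU]:[ZUD] = -2

Assign C = (0, 0), U = (1, 0), R = (0, 1) — the answer is frame-independent, so this choice is without loss of generality.
1. Z is the midpoint of RU ⇒ Z = (1/2, 1/2)
2. D is the centroid of triangle RUC ⇒ D = (1/3, 1/3)
2·[RDU] = 1/3, 2·[ZUD] = -1/6
[RDU]:[ZUD] = 1/3:-1/6 = -2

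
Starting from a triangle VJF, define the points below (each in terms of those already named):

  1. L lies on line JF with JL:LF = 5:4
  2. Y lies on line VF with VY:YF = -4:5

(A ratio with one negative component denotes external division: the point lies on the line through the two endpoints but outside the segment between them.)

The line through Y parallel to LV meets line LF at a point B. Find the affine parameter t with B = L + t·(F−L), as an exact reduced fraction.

Work in coordinates with V = (0, 0), J = (1, 0), F = (0, 1).
1. L lies on line JF with JL:LF = 5:4 ⇒ L = (4/9, 5/9)
2. Y lies on line VF with VY:YF = -4:5 ⇒ Y = (0, -4)
through Y parallel to LV: direction (-4/9, -5/9); meets LF at B = (20/9, -11/9)
B = L + t·(F−L) with t = -4

t = -4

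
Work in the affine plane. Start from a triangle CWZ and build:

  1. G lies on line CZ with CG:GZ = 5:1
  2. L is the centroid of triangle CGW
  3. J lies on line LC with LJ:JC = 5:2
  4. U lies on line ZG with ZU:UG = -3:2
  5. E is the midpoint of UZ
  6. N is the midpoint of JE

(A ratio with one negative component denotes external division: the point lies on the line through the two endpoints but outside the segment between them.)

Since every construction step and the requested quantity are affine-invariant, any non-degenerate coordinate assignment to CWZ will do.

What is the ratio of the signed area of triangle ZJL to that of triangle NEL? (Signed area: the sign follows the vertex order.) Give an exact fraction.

Set C = (0, 0), W = (1, 0), Z = (0, 1); any affine frame gives the same invariant.
1. G lies on line CZ with CG:GZ = 5:1 ⇒ G = (0, 5/6)
2. L is the centroid of triangle CGW ⇒ L = (1/3, 5/18)
3. J lies on line LC with LJ:JC = 5:2 ⇒ J = (2/21, 5/63)
4. U lies on line ZG with ZU:UG = -3:2 ⇒ U = (0, 1/2)
5. E is the midpoint of UZ ⇒ E = (0, 3/4)
6. N is the midpoint of JE ⇒ N = (1/21, 209/504)
2·[ZJL] = 5/21, 2·[NEL] = -5/56
[ZJL]:[NEL] = 5/21:-5/56 = -8/3

[ZJL]:[NEL] = -8/3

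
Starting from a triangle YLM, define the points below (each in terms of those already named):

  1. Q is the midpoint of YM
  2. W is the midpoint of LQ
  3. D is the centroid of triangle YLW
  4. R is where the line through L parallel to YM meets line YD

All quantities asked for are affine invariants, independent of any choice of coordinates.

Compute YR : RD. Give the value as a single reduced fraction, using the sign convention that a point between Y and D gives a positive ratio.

YR:RD = -2

Choose coordinates Y = (0, 0), L = (1, 0), M = (0, 1).
1. Q is the midpoint of YM ⇒ Q = (0, 1/2)
2. W is the midpoint of LQ ⇒ W = (1/2, 1/4)
3. D is the centroid of triangle YLW ⇒ D = (1/2, 1/12)
4. R is where the line through L parallel to YM meets line YD ⇒ R = (1, 1/6)
R = Y + t·(D−Y) with t = 2, so YR:RD = t:(1−t) = 2:-1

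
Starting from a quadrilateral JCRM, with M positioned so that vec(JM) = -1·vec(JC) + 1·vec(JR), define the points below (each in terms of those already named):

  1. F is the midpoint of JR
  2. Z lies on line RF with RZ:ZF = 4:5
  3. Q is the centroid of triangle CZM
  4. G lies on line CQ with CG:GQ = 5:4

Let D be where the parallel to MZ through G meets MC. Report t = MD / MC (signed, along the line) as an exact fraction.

t = 17/27

Assign J = (0, 0), C = (1, 0), R = (0, 1), M = (-1, 1) — the answer is frame-independent, so this choice is without loss of generality.
1. F is the midpoint of JR ⇒ F = (0, 1/2)
2. Z lies on line RF with RZ:ZF = 4:5 ⇒ Z = (0, 7/9)
3. Q is the centroid of triangle CZM ⇒ Q = (0, 16/27)
4. G lies on line CQ with CG:GQ = 5:4 ⇒ G = (4/9, 80/243)
through G parallel to MZ: direction (1, -2/9); meets MC at D = (7/27, 10/27)
D = M + t·(C−M) with t = 17/27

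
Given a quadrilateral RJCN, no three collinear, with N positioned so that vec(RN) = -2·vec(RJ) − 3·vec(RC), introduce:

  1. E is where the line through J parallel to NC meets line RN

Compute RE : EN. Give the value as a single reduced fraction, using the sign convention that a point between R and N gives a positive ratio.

RE:EN = -2/3

Set R = (0, 0), J = (1, 0), C = (0, 1), N = (-2, -3); any affine frame gives the same invariant.
1. E is where the line through J parallel to NC meets line RN ⇒ E = (4, 6)
E = R + t·(N−R) with t = -2, so RE:EN = t:(1−t) = -2:3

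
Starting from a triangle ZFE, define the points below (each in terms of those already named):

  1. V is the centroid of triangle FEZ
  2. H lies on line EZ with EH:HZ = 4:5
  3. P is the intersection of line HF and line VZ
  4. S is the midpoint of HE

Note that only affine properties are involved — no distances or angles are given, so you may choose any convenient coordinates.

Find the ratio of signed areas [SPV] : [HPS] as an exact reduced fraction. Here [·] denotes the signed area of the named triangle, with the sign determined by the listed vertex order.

Work in coordinates with Z = (0, 0), F = (1, 0), E = (0, 1).
1. V is the centroid of triangle FEZ ⇒ V = (1/3, 1/3)
2. H lies on line EZ with EH:HZ = 4:5 ⇒ H = (0, 5/9)
3. P is the intersection of line HF and line VZ ⇒ P = (5/14, 5/14)
4. S is the midpoint of HE ⇒ S = (0, 7/9)
2·[SPV] = -1/54, 2·[HPS] = 5/63
[SPV]:[HPS] = -1/54:5/63 = -7/30

[SPV]:[HPS] = -7/30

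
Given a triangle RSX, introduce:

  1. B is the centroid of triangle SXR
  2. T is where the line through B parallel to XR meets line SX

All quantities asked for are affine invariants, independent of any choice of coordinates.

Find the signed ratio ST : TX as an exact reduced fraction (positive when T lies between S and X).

Set R = (0, 0), S = (1, 0), X = (0, 1); any affine frame gives the same invariant.
1. B is the centroid of triangle SXR ⇒ B = (1/3, 1/3)
2. T is where the line through B parallel to XR meets line SX ⇒ T = (1/3, 2/3)
T = S + t·(X−S) with t = 2/3, so ST:TX = t:(1−t) = 2/3:1/3

ST:TX = 2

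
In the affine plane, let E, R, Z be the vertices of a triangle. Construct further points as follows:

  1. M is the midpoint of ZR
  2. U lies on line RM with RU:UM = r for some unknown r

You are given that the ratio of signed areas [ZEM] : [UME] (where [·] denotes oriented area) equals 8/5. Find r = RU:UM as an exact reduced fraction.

Assign E = (0, 0), R = (1, 0), Z = (0, 1) — the answer is frame-independent, so this choice is without loss of generality.
1. M is the midpoint of ZR ⇒ M = (1/2, 1/2)
2. With RU:UM = r, write λ = r/(r+1) so U = R + λ·(M−R); U is affine-linear in λ
Every point depending on U is an affine combination of U and λ-independent points, so each such coordinate is linear in λ; the λ² term in each signed area is a multiple of (M−R)×(M−R) = 0, so 2·[ZEM] and 2·[UME] are each linear in λ. Evaluating at λ=0 and λ=1:
  2·[ZEM] = 1/2,   2·[UME] = -1/2·λ + 1/2
So [ZEM]:[UME] = (1/2) / (-1/2·λ + 1/2). Setting this equal to 8/5:
  1/2 = 8/5·(-1/2·λ + 1/2)  ⇒  λ = 3/8
Then r = λ/(1−λ) = (3/8)/(5/8) = 3/5. Check: with r = 3/5, U = (13/16, 3/16) and [ZEM]:[UME] = 8/5 as required.

r = 3/5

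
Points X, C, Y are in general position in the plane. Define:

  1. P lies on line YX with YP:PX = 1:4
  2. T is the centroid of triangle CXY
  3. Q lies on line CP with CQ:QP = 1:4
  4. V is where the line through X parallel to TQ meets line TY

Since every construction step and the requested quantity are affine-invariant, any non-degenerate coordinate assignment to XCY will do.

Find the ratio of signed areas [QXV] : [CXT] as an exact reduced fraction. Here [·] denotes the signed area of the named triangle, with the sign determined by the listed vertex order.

[QXV]:[CXT] = -16/19

Assign X = (0, 0), C = (1, 0), Y = (0, 1) — the answer is frame-independent, so this choice is without loss of generality.
1. P lies on line YX with YP:PX = 1:4 ⇒ P = (0, 4/5)
2. T is the centroid of triangle CXY ⇒ T = (1/3, 1/3)
3. Q lies on line CP with CQ:QP = 1:4 ⇒ Q = (4/5, 4/25)
4. V is where the line through X parallel to TQ meets line TY ⇒ V = (35/57, -13/57)
2·[QXV] = 16/57, 2·[CXT] = -1/3
[QXV]:[CXT] = 16/57:-1/3 = -16/19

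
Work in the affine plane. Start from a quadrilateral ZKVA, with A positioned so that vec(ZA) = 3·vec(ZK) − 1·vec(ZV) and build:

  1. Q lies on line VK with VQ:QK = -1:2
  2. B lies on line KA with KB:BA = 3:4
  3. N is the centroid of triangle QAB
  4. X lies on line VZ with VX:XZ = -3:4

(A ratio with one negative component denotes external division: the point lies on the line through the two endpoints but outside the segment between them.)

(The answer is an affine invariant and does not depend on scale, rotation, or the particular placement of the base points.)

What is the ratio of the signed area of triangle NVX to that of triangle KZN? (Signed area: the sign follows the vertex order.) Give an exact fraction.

[NVX]:[KZN] = 81/4

Assign Z = (0, 0), K = (1, 0), V = (0, 1), A = (3, -1) — the answer is frame-independent, so this choice is without loss of generality.
1. Q lies on line VK with VQ:QK = -1:2 ⇒ Q = (-1, 2)
2. B lies on line KA with KB:BA = 3:4 ⇒ B = (13/7, -3/7)
3. N is the centroid of triangle QAB ⇒ N = (9/7, 4/21)
4. X lies on line VZ with VX:XZ = -3:4 ⇒ X = (0, 4)
2·[NVX] = -27/7, 2·[KZN] = -4/21
[NVX]:[KZN] = -27/7:-4/21 = 81/4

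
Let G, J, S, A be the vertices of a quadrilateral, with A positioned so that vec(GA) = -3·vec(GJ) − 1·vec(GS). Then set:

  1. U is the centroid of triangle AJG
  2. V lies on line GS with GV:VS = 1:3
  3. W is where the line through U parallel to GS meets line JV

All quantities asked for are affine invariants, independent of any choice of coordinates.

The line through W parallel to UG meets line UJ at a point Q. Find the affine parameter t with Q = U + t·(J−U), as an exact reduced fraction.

Choose coordinates G = (0, 0), J = (1, 0), S = (0, 1), A = (-3, -1).
1. U is the centroid of triangle AJG ⇒ U = (-2/3, -1/3)
2. V lies on line GS with GV:VS = 1:3 ⇒ V = (0, 1/4)
3. W is where the line through U parallel to GS meets line JV ⇒ W = (-2/3, 5/12)
through W parallel to UG: direction (2/3, 1/3); meets UJ at Q = (-19/6, -5/6)
Q = U + t·(J−U) with t = -3/2

t = -3/2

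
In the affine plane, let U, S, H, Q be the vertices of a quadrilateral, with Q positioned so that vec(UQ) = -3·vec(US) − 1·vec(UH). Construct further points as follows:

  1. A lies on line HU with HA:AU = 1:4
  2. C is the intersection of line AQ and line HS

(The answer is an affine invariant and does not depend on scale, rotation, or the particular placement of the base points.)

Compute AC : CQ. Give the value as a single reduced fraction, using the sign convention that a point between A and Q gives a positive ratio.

AC:CQ = -1/25

Work in coordinates with U = (0, 0), S = (1, 0), H = (0, 1), Q = (-3, -1).
1. A lies on line HU with HA:AU = 1:4 ⇒ A = (0, 4/5)
2. C is the intersection of line AQ and line HS ⇒ C = (1/8, 7/8)
C = A + t·(Q−A) with t = -1/24, so AC:CQ = t:(1−t) = -1/24:25/24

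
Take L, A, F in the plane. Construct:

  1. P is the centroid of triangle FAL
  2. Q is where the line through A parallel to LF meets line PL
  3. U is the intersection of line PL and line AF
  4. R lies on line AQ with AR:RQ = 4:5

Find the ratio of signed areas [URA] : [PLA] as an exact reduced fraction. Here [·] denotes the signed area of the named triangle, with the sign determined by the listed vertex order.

Assign L = (0, 0), A = (1, 0), F = (0, 1) — the answer is frame-independent, so this choice is without loss of generality.
1. P is the centroid of triangle FAL ⇒ P = (1/3, 1/3)
2. Q is where the line through A parallel to LF meets line PL ⇒ Q = (1, 1)
3. U is the intersection of line PL and line AF ⇒ U = (1/2, 1/2)
4. R lies on line AQ with AR:RQ = 4:5 ⇒ R = (1, 4/9)
2·[URA] = -2/9, 2·[PLA] = 1/3
[URA]:[PLA] = -2/9:1/3 = -2/3

[URA]:[PLA] = -2/3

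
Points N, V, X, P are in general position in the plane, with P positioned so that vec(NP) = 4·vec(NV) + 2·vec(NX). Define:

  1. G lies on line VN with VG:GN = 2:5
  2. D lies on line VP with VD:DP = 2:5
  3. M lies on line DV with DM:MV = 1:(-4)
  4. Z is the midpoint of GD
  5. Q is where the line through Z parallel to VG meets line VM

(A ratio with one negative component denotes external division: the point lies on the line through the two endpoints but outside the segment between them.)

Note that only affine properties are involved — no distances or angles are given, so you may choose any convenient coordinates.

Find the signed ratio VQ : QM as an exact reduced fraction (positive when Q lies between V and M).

VQ:QM = 3/5

Choose coordinates N = (0, 0), V = (1, 0), X = (0, 1), P = (4, 2).
1. G lies on line VN with VG:GN = 2:5 ⇒ G = (5/7, 0)
2. D lies on line VP with VD:DP = 2:5 ⇒ D = (13/7, 4/7)
3. M lies on line DV with DM:MV = 1:(-4) ⇒ M = (15/7, 16/21)
4. Z is the midpoint of GD ⇒ Z = (9/7, 2/7)
5. Q is where the line through Z parallel to VG meets line VM ⇒ Q = (10/7, 2/7)
Q = V + t·(M−V) with t = 3/8, so VQ:QM = t:(1−t) = 3/8:5/8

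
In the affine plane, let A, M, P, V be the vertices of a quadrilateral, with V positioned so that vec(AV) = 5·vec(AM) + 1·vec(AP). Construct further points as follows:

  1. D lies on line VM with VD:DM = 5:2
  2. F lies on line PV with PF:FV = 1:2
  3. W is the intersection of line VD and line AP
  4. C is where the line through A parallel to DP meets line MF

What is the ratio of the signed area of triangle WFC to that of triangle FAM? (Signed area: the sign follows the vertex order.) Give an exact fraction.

Choose coordinates A = (0, 0), M = (1, 0), P = (0, 1), V = (5, 1).
1. D lies on line VM with VD:DM = 5:2 ⇒ D = (15/7, 2/7)
2. F lies on line PV with PF:FV = 1:2 ⇒ F = (5/3, 1)
3. W is the intersection of line VD and line AP ⇒ W = (0, -1/4)
4. C is where the line through A parallel to DP meets line MF ⇒ C = (9/11, -3/11)
2·[WFC] = -35/33, 2·[FAM] = 1
[WFC]:[FAM] = -35/33:1 = -35/33

[WFC]:[FAM] = -35/33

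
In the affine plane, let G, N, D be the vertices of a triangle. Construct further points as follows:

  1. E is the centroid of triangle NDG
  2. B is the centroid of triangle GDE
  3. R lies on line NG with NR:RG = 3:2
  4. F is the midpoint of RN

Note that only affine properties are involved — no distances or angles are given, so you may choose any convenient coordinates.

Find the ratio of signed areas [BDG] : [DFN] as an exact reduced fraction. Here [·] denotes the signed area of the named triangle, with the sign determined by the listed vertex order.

Choose coordinates G = (0, 0), N = (1, 0), D = (0, 1).
1. E is the centroid of triangle NDG ⇒ E = (1/3, 1/3)
2. B is the centroid of triangle GDE ⇒ B = (1/9, 4/9)
3. R lies on line NG with NR:RG = 3:2 ⇒ R = (2/5, 0)
4. F is the midpoint of RN ⇒ F = (7/10, 0)
2·[BDG] = 1/9, 2·[DFN] = 3/10
[BDG]:[DFN] = 1/9:3/10 = 10/27

[BDG]:[DFN] = 10/27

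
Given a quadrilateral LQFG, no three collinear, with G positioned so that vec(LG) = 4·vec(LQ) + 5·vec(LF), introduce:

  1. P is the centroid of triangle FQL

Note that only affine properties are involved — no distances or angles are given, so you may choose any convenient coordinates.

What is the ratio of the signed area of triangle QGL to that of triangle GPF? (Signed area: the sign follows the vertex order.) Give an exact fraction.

Set L = (0, 0), Q = (1, 0), F = (0, 1), G = (4, 5); any affine frame gives the same invariant.
1. P is the centroid of triangle FQL ⇒ P = (1/3, 1/3)
2·[QGL] = 5, 2·[GPF] = -4
[QGL]:[GPF] = 5:-4 = -5/4

[QGL]:[GPF] = -5/4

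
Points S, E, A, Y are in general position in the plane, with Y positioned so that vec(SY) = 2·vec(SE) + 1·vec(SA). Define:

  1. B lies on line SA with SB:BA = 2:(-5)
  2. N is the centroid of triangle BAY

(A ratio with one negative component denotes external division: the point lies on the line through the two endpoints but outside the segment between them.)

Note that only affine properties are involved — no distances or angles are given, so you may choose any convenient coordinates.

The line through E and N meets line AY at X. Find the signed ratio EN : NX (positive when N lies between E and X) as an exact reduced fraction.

EN:NX = 4/5

Choose coordinates S = (0, 0), E = (1, 0), A = (0, 1), Y = (2, 1).
1. B lies on line SA with SB:BA = 2:(-5) ⇒ B = (0, -2/3)
2. N is the centroid of triangle BAY ⇒ N = (2/3, 4/9)
line EN meets AY at X = (1/4, 1)
N = E + t·(X−E) with t = 4/9, so EN:NX = 4/9:5/9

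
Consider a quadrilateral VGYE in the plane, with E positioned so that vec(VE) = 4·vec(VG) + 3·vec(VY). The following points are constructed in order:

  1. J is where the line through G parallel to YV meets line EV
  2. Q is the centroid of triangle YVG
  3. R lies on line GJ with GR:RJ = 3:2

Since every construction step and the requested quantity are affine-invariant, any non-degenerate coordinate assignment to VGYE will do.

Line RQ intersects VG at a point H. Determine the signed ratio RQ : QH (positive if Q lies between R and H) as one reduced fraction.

RQ:QH = 7/20

Work in coordinates with V = (0, 0), G = (1, 0), Y = (0, 1), E = (4, 3).
1. J is where the line through G parallel to YV meets line EV ⇒ J = (1, 3/4)
2. Q is the centroid of triangle YVG ⇒ Q = (1/3, 1/3)
3. R lies on line GJ with GR:RJ = 3:2 ⇒ R = (1, 9/20)
line RQ meets VG at H = (-11/7, 0)
Q = R + t·(H−R) with t = 7/27, so RQ:QH = 7/27:20/27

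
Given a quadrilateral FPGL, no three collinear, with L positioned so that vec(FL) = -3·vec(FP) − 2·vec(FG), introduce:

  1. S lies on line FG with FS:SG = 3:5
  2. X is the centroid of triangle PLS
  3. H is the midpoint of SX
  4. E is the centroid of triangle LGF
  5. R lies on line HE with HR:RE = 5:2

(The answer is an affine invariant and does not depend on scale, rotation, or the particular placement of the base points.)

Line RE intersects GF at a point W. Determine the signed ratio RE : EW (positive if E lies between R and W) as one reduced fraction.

RE:EW = -4/21

Set F = (0, 0), P = (1, 0), G = (0, 1), L = (-3, -2); any affine frame gives the same invariant.
1. S lies on line FG with FS:SG = 3:5 ⇒ S = (0, 3/8)
2. X is the centroid of triangle PLS ⇒ X = (-2/3, -13/24)
3. H is the midpoint of SX ⇒ H = (-1/3, -1/12)
4. E is the centroid of triangle LGF ⇒ E = (-1, -1/3)
5. R lies on line HE with HR:RE = 5:2 ⇒ R = (-17/21, -11/42)
line RE meets GF at W = (0, 1/24)
E = R + t·(W−R) with t = -4/17, so RE:EW = -4/17:21/17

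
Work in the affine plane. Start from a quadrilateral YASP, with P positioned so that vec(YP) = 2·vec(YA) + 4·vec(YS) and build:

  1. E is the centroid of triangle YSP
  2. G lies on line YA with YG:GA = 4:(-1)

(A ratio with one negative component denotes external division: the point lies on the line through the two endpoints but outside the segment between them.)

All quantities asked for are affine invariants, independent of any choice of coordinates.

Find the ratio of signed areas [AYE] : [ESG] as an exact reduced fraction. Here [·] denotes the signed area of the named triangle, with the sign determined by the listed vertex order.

Set Y = (0, 0), A = (1, 0), S = (0, 1), P = (2, 4); any affine frame gives the same invariant.
1. E is the centroid of triangle YSP ⇒ E = (2/3, 5/3)
2. G lies on line YA with YG:GA = 4:(-1) ⇒ G = (4/3, 0)
2·[AYE] = -5/3, 2·[ESG] = 14/9
[AYE]:[ESG] = -5/3:14/9 = -15/14

[AYE]:[ESG] = -15/14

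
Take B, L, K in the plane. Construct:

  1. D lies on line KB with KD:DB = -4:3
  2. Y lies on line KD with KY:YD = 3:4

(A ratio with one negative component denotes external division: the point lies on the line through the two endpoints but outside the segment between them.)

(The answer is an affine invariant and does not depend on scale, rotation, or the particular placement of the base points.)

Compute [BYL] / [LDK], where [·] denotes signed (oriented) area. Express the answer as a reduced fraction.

Assign B = (0, 0), L = (1, 0), K = (0, 1) — the answer is frame-independent, so this choice is without loss of generality.
1. D lies on line KB with KD:DB = -4:3 ⇒ D = (0, -3)
2. Y lies on line KD with KY:YD = 3:4 ⇒ Y = (0, -5/7)
2·[BYL] = 5/7, 2·[LDK] = -4
[BYL]:[LDK] = 5/7:-4 = -5/28

[BYL]:[LDK] = -5/28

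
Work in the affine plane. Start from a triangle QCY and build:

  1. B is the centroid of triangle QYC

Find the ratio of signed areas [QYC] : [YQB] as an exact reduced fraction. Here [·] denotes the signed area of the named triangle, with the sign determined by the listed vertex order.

[QYC]:[YQB] = -3

Assign Q = (0, 0), C = (1, 0), Y = (0, 1) — the answer is frame-independent, so this choice is without loss of generality.
1. B is the centroid of triangle QYC ⇒ B = (1/3, 1/3)
2·[QYC] = -1, 2·[YQB] = 1/3
[QYC]:[YQB] = -1:1/3 = -3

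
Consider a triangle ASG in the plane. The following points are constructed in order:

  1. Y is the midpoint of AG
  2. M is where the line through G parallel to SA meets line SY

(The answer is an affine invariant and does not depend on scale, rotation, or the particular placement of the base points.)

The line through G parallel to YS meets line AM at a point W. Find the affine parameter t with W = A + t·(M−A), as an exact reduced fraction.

t = 2

Choose coordinates A = (0, 0), S = (1, 0), G = (0, 1).
1. Y is the midpoint of AG ⇒ Y = (0, 1/2)
2. M is where the line through G parallel to SA meets line SY ⇒ M = (-1, 1)
through G parallel to YS: direction (1, -1/2); meets AM at W = (-2, 2)
W = A + t·(M−A) with t = 2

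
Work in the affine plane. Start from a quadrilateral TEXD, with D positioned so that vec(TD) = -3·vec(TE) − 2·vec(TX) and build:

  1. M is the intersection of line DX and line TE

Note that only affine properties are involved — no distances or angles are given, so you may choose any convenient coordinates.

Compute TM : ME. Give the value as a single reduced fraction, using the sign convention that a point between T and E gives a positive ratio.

TM:ME = -1/2

Assign T = (0, 0), E = (1, 0), X = (0, 1), D = (-3, -2) — the answer is frame-independent, so this choice is without loss of generality.
1. M is the intersection of line DX and line TE ⇒ M = (-1, 0)
M = T + t·(E−T) with t = -1, so TM:ME = t:(1−t) = -1:2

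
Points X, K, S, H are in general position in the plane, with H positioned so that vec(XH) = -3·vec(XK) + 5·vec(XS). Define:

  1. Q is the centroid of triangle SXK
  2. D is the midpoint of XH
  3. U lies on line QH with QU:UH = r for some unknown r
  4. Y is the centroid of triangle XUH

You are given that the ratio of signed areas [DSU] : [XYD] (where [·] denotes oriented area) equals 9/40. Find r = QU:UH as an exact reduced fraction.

Set X = (0, 0), K = (1, 0), S = (0, 1), H = (-3, 5); any affine frame gives the same invariant.
1. Q is the centroid of triangle SXK ⇒ Q = (1/3, 1/3)
2. D is the midpoint of XH ⇒ D = (-3/2, 5/2)
3. With QU:UH = r, write λ = r/(r+1) so U = Q + λ·(H−Q); U is affine-linear in λ
4. Y is the centroid of triangle XUH ⇒ Y is an affine combination of earlier points and hence also affine-linear in λ
Every point depending on U is an affine combination of U and λ-independent points, so each such coordinate is linear in λ; the λ² term in each signed area is a multiple of (H−Q)×(H−Q) = 0, so 2·[DSU] and 2·[XYD] are each linear in λ. Evaluating at λ=0 and λ=1:
  2·[DSU] = 2·λ − 1/2,   2·[XYD] = -4/9·λ + 4/9
So [DSU]:[XYD] = (2·λ − 1/2) / (-4/9·λ + 4/9). Setting this equal to 9/40:
  2·λ − 1/2 = 9/40·(-4/9·λ + 4/9)  ⇒  λ = 2/7
Then r = λ/(1−λ) = (2/7)/(5/7) = 2/5. Check: with r = 2/5, U = (-13/21, 5/3) and [DSU]:[XYD] = 9/40 as required.

r = 2/5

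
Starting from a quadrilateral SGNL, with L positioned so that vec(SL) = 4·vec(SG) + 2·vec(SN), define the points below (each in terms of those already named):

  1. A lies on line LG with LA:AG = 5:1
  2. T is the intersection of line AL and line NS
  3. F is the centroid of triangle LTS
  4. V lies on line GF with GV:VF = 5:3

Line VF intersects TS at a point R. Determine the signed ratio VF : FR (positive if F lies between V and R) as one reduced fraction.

Choose coordinates S = (0, 0), G = (1, 0), N = (0, 1), L = (4, 2).
1. A lies on line LG with LA:AG = 5:1 ⇒ A = (3/2, 1/3)
2. T is the intersection of line AL and line NS ⇒ T = (0, -2/3)
3. F is the centroid of triangle LTS ⇒ F = (4/3, 4/9)
4. V lies on line GF with GV:VF = 5:3 ⇒ V = (29/24, 5/18)
line VF meets TS at R = (0, -4/3)
F = V + t·(R−V) with t = -3/29, so VF:FR = -3/29:32/29

VF:FR = -3/32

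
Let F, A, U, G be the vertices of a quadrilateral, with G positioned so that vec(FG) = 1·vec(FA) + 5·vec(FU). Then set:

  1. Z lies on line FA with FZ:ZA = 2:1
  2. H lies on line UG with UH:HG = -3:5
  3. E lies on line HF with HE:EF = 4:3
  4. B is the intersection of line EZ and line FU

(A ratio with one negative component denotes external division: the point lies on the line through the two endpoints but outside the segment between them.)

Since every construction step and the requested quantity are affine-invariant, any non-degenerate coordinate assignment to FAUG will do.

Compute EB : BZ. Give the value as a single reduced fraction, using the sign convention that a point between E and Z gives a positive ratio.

EB:BZ = 27/28

Assign F = (0, 0), A = (1, 0), U = (0, 1), G = (1, 5) — the answer is frame-independent, so this choice is without loss of generality.
1. Z lies on line FA with FZ:ZA = 2:1 ⇒ Z = (2/3, 0)
2. H lies on line UG with UH:HG = -3:5 ⇒ H = (-3/2, -5)
3. E lies on line HF with HE:EF = 4:3 ⇒ E = (-9/14, -15/7)
4. B is the intersection of line EZ and line FU ⇒ B = (0, -12/11)
B = E + t·(Z−E) with t = 27/55, so EB:BZ = t:(1−t) = 27/55:28/55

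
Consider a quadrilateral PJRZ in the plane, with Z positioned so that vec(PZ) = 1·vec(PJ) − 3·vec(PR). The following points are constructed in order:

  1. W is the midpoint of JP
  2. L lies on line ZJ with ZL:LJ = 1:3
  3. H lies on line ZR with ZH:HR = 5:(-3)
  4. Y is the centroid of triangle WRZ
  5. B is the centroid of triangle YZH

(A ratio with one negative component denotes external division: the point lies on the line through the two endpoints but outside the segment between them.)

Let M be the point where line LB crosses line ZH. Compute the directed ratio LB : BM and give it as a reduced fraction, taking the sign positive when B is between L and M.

Choose coordinates P = (0, 0), J = (1, 0), R = (0, 1), Z = (1, -3).
1. W is the midpoint of JP ⇒ W = (1/2, 0)
2. L lies on line ZJ with ZL:LJ = 1:3 ⇒ L = (1, -9/4)
3. H lies on line ZR with ZH:HR = 5:(-3) ⇒ H = (-3/2, 7)
4. Y is the centroid of triangle WRZ ⇒ Y = (1/2, -2/3)
5. B is the centroid of triangle YZH ⇒ B = (0, 10/9)
line LB meets ZH at M = (-4/23, 39/23)
B = L + t·(M−L) with t = 23/27, so LB:BM = 23/27:4/27

LB:BM = 23/4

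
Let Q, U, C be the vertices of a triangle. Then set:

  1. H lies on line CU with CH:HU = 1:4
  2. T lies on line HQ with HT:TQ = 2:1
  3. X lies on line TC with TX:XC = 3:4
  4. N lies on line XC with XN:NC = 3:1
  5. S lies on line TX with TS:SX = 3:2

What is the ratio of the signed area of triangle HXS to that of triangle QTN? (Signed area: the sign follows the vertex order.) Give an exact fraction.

[HXS]:[QTN] = 2/5

Assign Q = (0, 0), U = (1, 0), C = (0, 1) — the answer is frame-independent, so this choice is without loss of generality.
1. H lies on line CU with CH:HU = 1:4 ⇒ H = (1/5, 4/5)
2. T lies on line HQ with HT:TQ = 2:1 ⇒ T = (1/15, 4/15)
3. X lies on line TC with TX:XC = 3:4 ⇒ X = (4/105, 61/105)
4. N lies on line XC with XN:NC = 3:1 ⇒ N = (1/105, 94/105)
5. S lies on line TX with TS:SX = 3:2 ⇒ S = (26/525, 239/525)
2·[HXS] = 4/175, 2·[QTN] = 2/35
[HXS]:[QTN] = 4/175:2/35 = 2/5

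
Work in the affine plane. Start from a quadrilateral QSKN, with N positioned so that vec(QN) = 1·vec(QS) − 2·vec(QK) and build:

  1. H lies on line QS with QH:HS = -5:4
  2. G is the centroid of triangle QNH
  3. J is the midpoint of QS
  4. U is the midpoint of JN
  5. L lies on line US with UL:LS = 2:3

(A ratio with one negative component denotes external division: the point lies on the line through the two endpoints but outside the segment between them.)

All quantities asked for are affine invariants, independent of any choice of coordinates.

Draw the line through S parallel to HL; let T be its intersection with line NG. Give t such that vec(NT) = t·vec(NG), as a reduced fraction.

Work in coordinates with Q = (0, 0), S = (1, 0), K = (0, 1), N = (1, -2).
1. H lies on line QS with QH:HS = -5:4 ⇒ H = (5, 0)
2. G is the centroid of triangle QNH ⇒ G = (2, -2/3)
3. J is the midpoint of QS ⇒ J = (1/2, 0)
4. U is the midpoint of JN ⇒ U = (3/4, -1)
5. L lies on line US with UL:LS = 2:3 ⇒ L = (17/20, -3/5)
through S parallel to HL: direction (-83/20, -3/5); meets NG at T = (397/148, 9/37)
T = N + t·(G−N) with t = 249/148

t = 249/148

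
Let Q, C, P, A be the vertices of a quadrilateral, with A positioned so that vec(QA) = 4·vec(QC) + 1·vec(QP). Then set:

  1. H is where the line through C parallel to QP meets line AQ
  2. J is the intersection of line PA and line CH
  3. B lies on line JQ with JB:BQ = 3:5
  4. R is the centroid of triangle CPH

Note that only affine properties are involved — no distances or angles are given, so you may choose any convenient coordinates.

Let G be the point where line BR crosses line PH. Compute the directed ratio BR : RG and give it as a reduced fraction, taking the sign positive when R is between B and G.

Set Q = (0, 0), C = (1, 0), P = (0, 1), A = (4, 1); any affine frame gives the same invariant.
1. H is where the line through C parallel to QP meets line AQ ⇒ H = (1, 1/4)
2. J is the intersection of line PA and line CH ⇒ J = (1, 1)
3. B lies on line JQ with JB:BQ = 3:5 ⇒ B = (5/8, 5/8)
4. R is the centroid of triangle CPH ⇒ R = (2/3, 5/12)
line BR meets PH at G = (11/17, 35/68)
R = B + t·(G−B) with t = 17/9, so BR:RG = 17/9:-8/9

BR:RG = -17/8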